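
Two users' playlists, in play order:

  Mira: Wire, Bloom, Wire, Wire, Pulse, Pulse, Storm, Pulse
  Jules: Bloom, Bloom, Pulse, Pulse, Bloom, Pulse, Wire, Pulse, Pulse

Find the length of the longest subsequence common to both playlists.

Pick Bloom (Mira #2, Jules #5); then Wire (Mira #4, Jules #7); then Pulse (Mira #6, Jules #8); then Pulse (Mira #8, Jules #9); all 4 songs appear in both, in order. dp[8][9] = 4 confirms this is the maximum.

4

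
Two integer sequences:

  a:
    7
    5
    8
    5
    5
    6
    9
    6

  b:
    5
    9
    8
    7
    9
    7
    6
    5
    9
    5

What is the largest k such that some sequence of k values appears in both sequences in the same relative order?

4

Let dp[i][j] be the LCS length of the first i values of a and the first j values of b. dp[i][j] = dp[i-1][j-1]+1 when the i-th and j-th values match, else max(dp[i-1][j], dp[i][j-1]).
    ·  5  9  8  7  9  7  6  5  9  5
 ·  0  0  0  0  0  0  0  0  0  0  0
 7  0  0  0  0  1  1  1  1  1  1  1
 5  0  1  1  1  1  1  1  1  2  2  2
 8  0  1  1  2  2  2  2  2  2  2  2
 5  0  1  1  2  2  2  2  2  3  3  3
 5  0  1  1  2  2  2  2  2  3  3  4
 6  0  1  1  2  2  2  2  3  3  3  4
 9  0  1  2  2  2  3  3  3  3  4  4
 6  0  1  2  2  2  3  3  4  4  4  4
dp[8][10] = 4. One LCS (by backtracking along matches): 5, 8, 5, 5.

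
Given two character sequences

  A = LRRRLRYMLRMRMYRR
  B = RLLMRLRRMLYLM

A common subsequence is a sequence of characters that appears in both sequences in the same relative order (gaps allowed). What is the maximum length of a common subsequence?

One common subsequence of length 8: L at A[1]=B[3], R at A[2]=B[5], R at A[3]=B[7], R at A[4]=B[8], L at A[5]=B[10], Y at A[7]=B[11], L at A[9]=B[12], M at A[13]=B[13], and the DP table's final entry dp[16][13] is also 8, so no common subsequence is longer.

8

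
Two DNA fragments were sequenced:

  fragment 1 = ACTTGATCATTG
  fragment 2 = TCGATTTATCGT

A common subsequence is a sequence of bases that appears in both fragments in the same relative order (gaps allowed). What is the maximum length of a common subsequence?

One common subsequence of length 7: A (fragment 1 #1, fragment 2 #4), T (fragment 1 #3, fragment 2 #6), T (fragment 1 #4, fragment 2 #7), A (fragment 1 #6, fragment 2 #8), T (fragment 1 #7, fragment 2 #9), C (fragment 1 #8, fragment 2 #10), T (fragment 1 #11, fragment 2 #12). Since dp[12][12] = 7, nothing longer is possible.

7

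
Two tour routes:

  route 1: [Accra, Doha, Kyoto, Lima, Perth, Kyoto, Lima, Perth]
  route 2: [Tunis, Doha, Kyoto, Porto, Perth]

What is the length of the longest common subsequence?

Taking Doha at route 1[2]=route 2[2]; then Kyoto at route 1[3]=route 2[3]; then Perth at route 1[8]=route 2[5] gives a common subsequence of length 3. Since dp[8][5] = 3, nothing longer is possible.

3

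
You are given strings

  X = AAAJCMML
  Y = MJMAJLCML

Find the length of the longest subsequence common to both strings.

5

Taking A at X[3]=Y[4] → J at X[4]=Y[5] → C at X[5]=Y[7] → M at X[7]=Y[8] → L at X[8]=Y[9] gives a common subsequence of length 5. dp[8][9] = 5 confirms this is the maximum.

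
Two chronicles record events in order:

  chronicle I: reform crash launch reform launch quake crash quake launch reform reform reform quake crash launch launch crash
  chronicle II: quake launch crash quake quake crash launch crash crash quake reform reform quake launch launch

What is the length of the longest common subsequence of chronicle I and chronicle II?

Taking crash (chronicle I #2, chronicle II #6), then launch (chronicle I #3, chronicle II #7), then crash (chronicle I #7, chronicle II #9), then quake (chronicle I #8, chronicle II #10), then reform (chronicle I #11, chronicle II #11), then reform (chronicle I #12, chronicle II #12), then quake (chronicle I #13, chronicle II #13), then launch (chronicle I #15, chronicle II #14), then launch (chronicle I #16, chronicle II #15) gives a common subsequence of length 9. Since dp[17][15] = 9, nothing longer is possible.

9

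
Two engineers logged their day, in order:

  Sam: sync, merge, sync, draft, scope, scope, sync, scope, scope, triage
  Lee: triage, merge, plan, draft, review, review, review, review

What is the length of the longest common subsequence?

2

One common subsequence of length 2: merge (Sam #2, Lee #2) → draft (Sam #4, Lee #4). dp[10][8] = 2 confirms this is the maximum.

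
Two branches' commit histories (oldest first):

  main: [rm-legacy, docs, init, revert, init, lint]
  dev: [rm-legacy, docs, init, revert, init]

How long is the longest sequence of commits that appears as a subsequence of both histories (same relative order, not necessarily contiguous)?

5

Match rm-legacy [1,1], then docs [2,2], then init [3,3], then revert [4,4], then init [5,5] — 5 commits in the same relative order in both. The LCS DP gives dp[6][5] = 5, so this is optimal.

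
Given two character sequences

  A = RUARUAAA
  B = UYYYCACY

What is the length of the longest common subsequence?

Let dp[i][j] be the LCS length of the first i characters of A and the first j characters of B. dp[i][j] = dp[i-1][j-1]+1 when the i-th and j-th characters match, else max(dp[i-1][j], dp[i][j-1]).
    ·  U  Y  Y  Y  C  A  C  Y
 ·  0  0  0  0  0  0  0  0  0
 R  0  0  0  0  0  0  0  0  0
 U  0  1  1  1  1  1  1  1  1
 A  0  1  1  1  1  1  2  2  2
 R  0  1  1  1  1  1  2  2  2
 U  0  1  1  1  1  1  2  2  2
 A  0  1  1  1  1  1  2  2  2
 A  0  1  1  1  1  1  2  2  2
 A  0  1  1  1  1  1  2  2  2
dp[8][8] = 2. One LCS (by backtracking along matches): UA.

2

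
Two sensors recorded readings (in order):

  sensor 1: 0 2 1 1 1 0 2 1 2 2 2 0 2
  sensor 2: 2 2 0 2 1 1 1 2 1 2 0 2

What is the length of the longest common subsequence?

10

Taking 0 [1,3], then 2 [2,4], then 1 [3,5], then 1 [4,6], then 1 [5,7], then 2 [7,8], then 1 [8,9], then 2 [11,10], then 0 [12,11], then 2 [13,12] gives a common subsequence of length 10. dp[13][12] = 10 confirms this is the maximum.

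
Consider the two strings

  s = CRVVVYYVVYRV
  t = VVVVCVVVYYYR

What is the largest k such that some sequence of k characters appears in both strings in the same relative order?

8

Pick C [1,5], then V [3,6], then V [4,7], then V [5,8], then Y [6,9], then Y [7,10], then Y [10,11], then R [11,12]; all 8 characters appear in both, in order. Since dp[12][12] = 8, nothing longer is possible.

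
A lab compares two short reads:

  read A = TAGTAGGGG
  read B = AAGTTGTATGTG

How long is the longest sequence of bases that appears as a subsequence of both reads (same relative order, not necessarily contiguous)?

Let dp[i][j] be the LCS length of the first i bases of read A and the first j bases of read B. dp[i][j] = dp[i-1][j-1]+1 when the i-th and j-th bases match, else max(dp[i-1][j], dp[i][j-1]).
    ·  A  A  G  T  T  G  T  A  T  G  T  G
 ·  0  0  0  0  0  0  0  0  0  0  0  0  0
 T  0  0  0  0  1  1  1  1  1  1  1  1  1
 A  0  1  1  1  1  1  1  1  2  2  2  2  2
 G  0  1  1  2  2  2  2  2  2  2  3  3  3
 T  0  1  1  2  3  3  3  3  3  3  3  4  4
 A  0  1  2  2  3  3  3  3  4  4  4  4  4
 G  0  1  2  3  3  3  4  4  4  4  5  5  5
 G  0  1  2  3  3  3  4  4  4  4  5  5  6
 G  0  1  2  3  3  3  4  4  4  4  5  5  6
 G  0  1  2  3  3  3  4  4  4  4  5  5  6
dp[9][12] = 6. One LCS (by backtracking along matches): TGTAGG.

6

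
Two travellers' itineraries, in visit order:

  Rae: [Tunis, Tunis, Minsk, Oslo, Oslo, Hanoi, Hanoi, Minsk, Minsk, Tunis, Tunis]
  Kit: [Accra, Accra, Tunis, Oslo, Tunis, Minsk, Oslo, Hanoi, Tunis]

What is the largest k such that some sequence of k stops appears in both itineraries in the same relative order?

6

Match Tunis (Rae #1, Kit #3); then Tunis (Rae #2, Kit #5); then Minsk (Rae #3, Kit #6); then Oslo (Rae #5, Kit #7); then Hanoi (Rae #7, Kit #8); then Tunis (Rae #11, Kit #9) — 6 stops in the same relative order in both. dp[11][9] = 6 confirms this is the maximum.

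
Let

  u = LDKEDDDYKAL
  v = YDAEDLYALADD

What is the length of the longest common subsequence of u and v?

Pick D at u[2]=v[2]; then E at u[4]=v[4]; then D at u[5]=v[5]; then Y at u[8]=v[7]; then A at u[10]=v[8]; then L at u[11]=v[9]; all 6 characters appear in both, in order, and the DP table's final entry dp[11][12] is also 6, so no common subsequence is longer.

6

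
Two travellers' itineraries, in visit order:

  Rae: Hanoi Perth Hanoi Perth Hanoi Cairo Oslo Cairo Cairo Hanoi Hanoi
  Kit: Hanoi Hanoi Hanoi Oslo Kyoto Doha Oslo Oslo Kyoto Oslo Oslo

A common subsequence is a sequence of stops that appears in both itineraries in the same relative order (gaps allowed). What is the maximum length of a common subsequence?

4

Taking Hanoi (Rae #1, Kit #1), then Hanoi (Rae #3, Kit #2), then Hanoi (Rae #5, Kit #3), then Oslo (Rae #7, Kit #11) gives a common subsequence of length 4. The LCS DP gives dp[11][11] = 4, so this is optimal.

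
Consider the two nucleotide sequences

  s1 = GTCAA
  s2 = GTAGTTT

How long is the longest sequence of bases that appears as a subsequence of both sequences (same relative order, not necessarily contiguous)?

Pick G at s1[1]=s2[1], then T at s1[2]=s2[2], then A at s1[4]=s2[3]; all 3 bases appear in both, in order. dp[5][7] = 3 confirms this is the maximum.

3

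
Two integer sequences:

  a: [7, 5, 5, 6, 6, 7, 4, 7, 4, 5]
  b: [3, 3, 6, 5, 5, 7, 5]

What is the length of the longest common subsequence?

4

Taking 5 at a[2]=b[4]; then 5 at a[3]=b[5]; then 7 at a[8]=b[6]; then 5 at a[10]=b[7] gives a common subsequence of length 4. dp[10][7] = 4 confirms this is the maximum.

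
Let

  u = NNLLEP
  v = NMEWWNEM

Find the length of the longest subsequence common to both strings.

Match N (u #1, v #1); then N (u #2, v #6); then E (u #5, v #7) — 3 characters in the same relative order in both, and the DP table's final entry dp[6][8] is also 3, so no common subsequence is longer.

3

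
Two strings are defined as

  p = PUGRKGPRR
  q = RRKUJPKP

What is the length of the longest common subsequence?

3

Taking P at p[1]=q[6], then K at p[5]=q[7], then P at p[7]=q[8] gives a common subsequence of length 3. Since dp[9][8] = 3, nothing longer is possible.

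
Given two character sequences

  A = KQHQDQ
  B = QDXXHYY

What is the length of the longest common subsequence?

2

Let dp[i][j] be the LCS length of the first i characters of A and the first j characters of B. dp[i][j] = dp[i-1][j-1]+1 when the i-th and j-th characters match, else max(dp[i-1][j], dp[i][j-1]).
    ·  Q  D  X  X  H  Y  Y
 ·  0  0  0  0  0  0  0  0
 K  0  0  0  0  0  0  0  0
 Q  0  1  1  1  1  1  1  1
 H  0  1  1  1  1  2  2  2
 Q  0  1  1  1  1  2  2  2
 D  0  1  2  2  2  2  2  2
 Q  0  1  2  2  2  2  2  2
dp[6][7] = 2. One LCS (by backtracking along matches): QH.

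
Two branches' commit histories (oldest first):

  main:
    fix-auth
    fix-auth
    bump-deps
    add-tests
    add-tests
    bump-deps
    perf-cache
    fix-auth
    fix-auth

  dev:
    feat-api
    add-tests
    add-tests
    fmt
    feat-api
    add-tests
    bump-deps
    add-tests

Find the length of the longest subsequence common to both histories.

3

Match add-tests (main #4, dev #3) → add-tests (main #5, dev #6) → bump-deps (main #6, dev #7) — 3 commits in the same relative order in both. dp[9][8] = 3 confirms this is the maximum.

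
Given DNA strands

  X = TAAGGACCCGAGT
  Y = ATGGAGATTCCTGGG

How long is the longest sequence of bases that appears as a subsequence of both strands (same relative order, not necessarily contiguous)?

8

Pick T [1,2], A [3,5], G [5,6], A [6,7], C [7,10], C [8,11], G [10,14], G [12,15]; all 8 bases appear in both, in order, and the DP table's final entry dp[13][15] is also 8, so no common subsequence is longer.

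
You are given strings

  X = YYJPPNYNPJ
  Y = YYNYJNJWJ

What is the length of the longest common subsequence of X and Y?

Let dp[i][j] be the LCS length of the first i characters of X and the first j characters of Y. dp[i][j] = dp[i-1][j-1]+1 when the i-th and j-th characters match, else max(dp[i-1][j], dp[i][j-1]).
    ·  Y  Y  N  Y  J  N  J  W  J
 ·  0  0  0  0  0  0  0  0  0  0
 Y  0  1  1  1  1  1  1  1  1  1
 Y  0  1  2  2  2  2  2  2  2  2
 J  0  1  2  2  2  3  3  3  3  3
 P  0  1  2  2  2  3  3  3  3  3
 P  0  1  2  2  2  3  3  3  3  3
 N  0  1  2  3  3  3  4  4  4  4
 Y  0  1  2  3  4  4  4  4  4  4
 N  0  1  2  3  4  4  5  5  5  5
 P  0  1  2  3  4  4  5  5  5  5
 J  0  1  2  3  4  5  5  6  6  6
dp[10][9] = 6. One LCS (by backtracking along matches): YYNYNJ.

6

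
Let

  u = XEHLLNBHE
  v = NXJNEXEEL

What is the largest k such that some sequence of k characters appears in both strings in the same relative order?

3

Let dp[i][j] be the LCS length of the first i characters of u and the first j characters of v. dp[i][j] = dp[i-1][j-1]+1 when the i-th and j-th characters match, else max(dp[i-1][j], dp[i][j-1]).
    ·  N  X  J  N  E  X  E  E  L
 ·  0  0  0  0  0  0  0  0  0  0
 X  0  0  1  1  1  1  1  1  1  1
 E  0  0  1  1  1  2  2  2  2  2
 H  0  0  1  1  1  2  2  2  2  2
 L  0  0  1  1  1  2  2  2  2  3
 L  0  0  1  1  1  2  2  2  2  3
 N  0  1  1  1  2  2  2  2  2  3
 B  0  1  1  1  2  2  2  2  2  3
 H  0  1  1  1  2  2  2  2  2  3
 E  0  1  1  1  2  3  3  3  3  3
dp[9][9] = 3. One LCS (by backtracking along matches): XEL.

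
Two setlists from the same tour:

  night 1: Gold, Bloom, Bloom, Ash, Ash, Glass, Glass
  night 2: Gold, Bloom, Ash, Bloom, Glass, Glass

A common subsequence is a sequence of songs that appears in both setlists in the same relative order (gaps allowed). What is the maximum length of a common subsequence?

Taking Gold (night 1 #1, night 2 #1) → Bloom (night 1 #2, night 2 #2) → Bloom (night 1 #3, night 2 #4) → Glass (night 1 #6, night 2 #5) → Glass (night 1 #7, night 2 #6) gives a common subsequence of length 5. The LCS DP gives dp[7][6] = 5, so this is optimal.

5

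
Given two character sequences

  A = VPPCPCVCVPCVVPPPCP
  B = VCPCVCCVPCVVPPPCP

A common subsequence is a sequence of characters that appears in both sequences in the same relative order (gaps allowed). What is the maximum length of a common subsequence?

Taking V (A #1, B #1), C (A #4, B #2), P (A #5, B #3), C (A #6, B #4), V (A #7, B #5), C (A #8, B #7), V (A #9, B #8), P (A #10, B #9), C (A #11, B #10), V (A #12, B #11), V (A #13, B #12), P (A #14, B #13), P (A #15, B #14), P (A #16, B #15), C (A #17, B #16), P (A #18, B #17) gives a common subsequence of length 16. dp[18][17] = 16 confirms this is the maximum.

16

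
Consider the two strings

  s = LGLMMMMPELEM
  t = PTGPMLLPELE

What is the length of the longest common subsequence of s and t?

One common subsequence of length 6: L at s[1]=t[6], then L at s[3]=t[7], then P at s[8]=t[8], then E at s[9]=t[9], then L at s[10]=t[10], then E at s[11]=t[11]. Since dp[12][11] = 6, nothing longer is possible.

6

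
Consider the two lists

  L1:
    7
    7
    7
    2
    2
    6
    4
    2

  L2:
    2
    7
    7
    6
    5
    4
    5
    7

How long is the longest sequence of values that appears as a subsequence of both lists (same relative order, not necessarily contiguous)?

Taking 7 (L1 #2, L2 #2) → 7 (L1 #3, L2 #3) → 6 (L1 #6, L2 #4) → 4 (L1 #7, L2 #6) gives a common subsequence of length 4. Since dp[8][8] = 4, nothing longer is possible.

4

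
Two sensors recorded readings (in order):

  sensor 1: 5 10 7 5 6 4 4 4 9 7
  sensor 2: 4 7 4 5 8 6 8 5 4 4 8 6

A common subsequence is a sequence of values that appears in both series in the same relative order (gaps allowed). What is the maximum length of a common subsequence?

5

Taking 7 at sensor 1[3]=sensor 2[2], 5 at sensor 1[4]=sensor 2[4], 6 at sensor 1[5]=sensor 2[6], 4 at sensor 1[6]=sensor 2[9], 4 at sensor 1[7]=sensor 2[10] gives a common subsequence of length 5, and the DP table's final entry dp[10][12] is also 5, so no common subsequence is longer.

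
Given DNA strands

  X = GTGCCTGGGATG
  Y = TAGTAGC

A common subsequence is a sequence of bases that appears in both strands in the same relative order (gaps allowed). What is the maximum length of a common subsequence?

One common subsequence of length 5: T (X #2, Y #1), then G (X #3, Y #3), then T (X #6, Y #4), then A (X #10, Y #5), then G (X #12, Y #6). Since dp[12][7] = 5, nothing longer is possible.

5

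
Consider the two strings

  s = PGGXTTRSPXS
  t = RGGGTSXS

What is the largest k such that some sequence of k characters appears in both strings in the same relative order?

Pick G at s[2]=t[3] → G at s[3]=t[4] → T at s[6]=t[5] → S at s[8]=t[6] → X at s[10]=t[7] → S at s[11]=t[8]; all 6 characters appear in both, in order. dp[11][8] = 6 confirms this is the maximum.

6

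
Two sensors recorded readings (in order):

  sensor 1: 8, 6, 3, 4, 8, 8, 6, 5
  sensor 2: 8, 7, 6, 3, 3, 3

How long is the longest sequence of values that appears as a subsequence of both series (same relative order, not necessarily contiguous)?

One common subsequence of length 3: 8 at sensor 1[1]=sensor 2[1], then 6 at sensor 1[2]=sensor 2[3], then 3 at sensor 1[3]=sensor 2[6]. Since dp[8][6] = 3, nothing longer is possible.

3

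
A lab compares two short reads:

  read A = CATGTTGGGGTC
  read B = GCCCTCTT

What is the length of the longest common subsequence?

Match C at read A[1]=read B[4]; then T at read A[3]=read B[5]; then T at read A[6]=read B[7]; then T at read A[11]=read B[8] — 4 bases in the same relative order in both, and the DP table's final entry dp[12][8] is also 4, so no common subsequence is longer.

4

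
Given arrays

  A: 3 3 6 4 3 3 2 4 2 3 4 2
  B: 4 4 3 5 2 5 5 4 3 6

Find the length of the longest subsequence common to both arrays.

Pick 4 [4,2], then 3 [5,3], then 2 [7,5], then 4 [8,8], then 3 [10,9]; all 5 values appear in both, in order. Since dp[12][10] = 5, nothing longer is possible.

5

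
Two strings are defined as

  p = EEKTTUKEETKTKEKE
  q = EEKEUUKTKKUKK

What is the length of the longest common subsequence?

Match E [1,1], E [2,2], K [3,3], U [6,6], K [7,7], T [10,8], K [11,10], K [13,12], K [15,13] — 9 characters in the same relative order in both. Since dp[16][13] = 9, nothing longer is possible.

9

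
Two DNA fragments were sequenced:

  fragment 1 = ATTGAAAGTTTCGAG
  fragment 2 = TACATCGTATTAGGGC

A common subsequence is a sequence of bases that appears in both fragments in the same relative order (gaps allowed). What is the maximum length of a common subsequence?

9

Pick T [3,1] → A [5,2] → A [6,4] → G [8,7] → T [9,8] → T [10,10] → T [11,11] → G [13,14] → G [15,15]; all 9 bases appear in both, in order. dp[15][16] = 9 confirms this is the maximum.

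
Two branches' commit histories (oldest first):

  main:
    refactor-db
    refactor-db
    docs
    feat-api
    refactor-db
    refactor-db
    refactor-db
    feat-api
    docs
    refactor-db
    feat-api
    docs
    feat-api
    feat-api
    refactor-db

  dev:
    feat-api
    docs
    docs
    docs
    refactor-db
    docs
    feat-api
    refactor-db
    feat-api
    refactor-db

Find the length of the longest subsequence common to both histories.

7

Match docs at main[3]=dev[3], then docs at main[9]=dev[4], then refactor-db at main[10]=dev[5], then docs at main[12]=dev[6], then feat-api at main[13]=dev[7], then feat-api at main[14]=dev[9], then refactor-db at main[15]=dev[10] — 7 commits in the same relative order in both. dp[15][10] = 7 confirms this is the maximum.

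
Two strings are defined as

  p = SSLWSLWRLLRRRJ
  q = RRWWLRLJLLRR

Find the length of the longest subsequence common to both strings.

Match W (p #4, q #4), L (p #6, q #5), R (p #8, q #6), L (p #9, q #9), L (p #10, q #10), R (p #12, q #11), R (p #13, q #12) — 7 characters in the same relative order in both. The LCS DP gives dp[14][12] = 7, so this is optimal.

7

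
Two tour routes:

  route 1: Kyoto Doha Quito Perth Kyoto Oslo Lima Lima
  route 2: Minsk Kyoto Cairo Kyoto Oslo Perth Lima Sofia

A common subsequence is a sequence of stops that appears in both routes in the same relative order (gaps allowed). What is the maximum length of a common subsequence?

Taking Kyoto (route 1 #1, route 2 #2); then Kyoto (route 1 #5, route 2 #4); then Oslo (route 1 #6, route 2 #5); then Lima (route 1 #7, route 2 #7) gives a common subsequence of length 4. dp[8][8] = 4 confirms this is the maximum.

4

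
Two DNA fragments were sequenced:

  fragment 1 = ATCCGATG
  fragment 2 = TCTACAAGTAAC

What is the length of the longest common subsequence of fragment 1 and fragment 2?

5

Let dp[i][j] be the LCS length of the first i bases of fragment 1 and the first j bases of fragment 2. dp[i][j] = dp[i-1][j-1]+1 when the i-th and j-th bases match, else max(dp[i-1][j], dp[i][j-1]).
    ·  T  C  T  A  C  A  A  G  T  A  A  C
 ·  0  0  0  0  0  0  0  0  0  0  0  0  0
 A  0  0  0  0  1  1  1  1  1  1  1  1  1
 T  0  1  1  1  1  1  1  1  1  2  2  2  2
 C  0  1  2  2  2  2  2  2  2  2  2  2  3
 C  0  1  2  2  2  3  3  3  3  3  3  3  3
 G  0  1  2  2  2  3  3  3  4  4  4  4  4
 A  0  1  2  2  3  3  4  4  4  4  5  5  5
 T  0  1  2  3  3  3  4  4  4  5  5  5  5
 G  0  1  2  3  3  3  4  4  5  5  5  5  5
dp[8][12] = 5. One LCS (by backtracking along matches): TCCGA.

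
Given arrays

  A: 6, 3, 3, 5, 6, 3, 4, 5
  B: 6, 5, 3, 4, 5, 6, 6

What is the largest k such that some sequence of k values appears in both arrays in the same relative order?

5

One common subsequence of length 5: 6 [1,1] → 5 [4,2] → 3 [6,3] → 4 [7,4] → 5 [8,5], and the DP table's final entry dp[8][7] is also 5, so no common subsequence is longer.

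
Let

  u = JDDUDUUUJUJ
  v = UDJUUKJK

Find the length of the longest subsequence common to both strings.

Let dp[i][j] be the LCS length of the first i characters of u and the first j characters of v. dp[i][j] = dp[i-1][j-1]+1 when the i-th and j-th characters match, else max(dp[i-1][j], dp[i][j-1]).
    ·  U  D  J  U  U  K  J  K
 ·  0  0  0  0  0  0  0  0  0
 J  0  0  0  1  1  1  1  1  1
 D  0  0  1  1  1  1  1  1  1
 D  0  0  1  1  1  1  1  1  1
 U  0  1  1  1  2  2  2  2  2
 D  0  1  2  2  2  2  2  2  2
 U  0  1  2  2  3  3  3  3  3
 U  0  1  2  2  3  4  4  4  4
 U  0  1  2  2  3  4  4  4  4
 J  0  1  2  3  3  4  4  5  5
 U  0  1  2  3  4  4  4  5  5
 J  0  1  2  3  4  4  4  5  5
dp[11][8] = 5. One LCS (by backtracking along matches): UDUUJ.

5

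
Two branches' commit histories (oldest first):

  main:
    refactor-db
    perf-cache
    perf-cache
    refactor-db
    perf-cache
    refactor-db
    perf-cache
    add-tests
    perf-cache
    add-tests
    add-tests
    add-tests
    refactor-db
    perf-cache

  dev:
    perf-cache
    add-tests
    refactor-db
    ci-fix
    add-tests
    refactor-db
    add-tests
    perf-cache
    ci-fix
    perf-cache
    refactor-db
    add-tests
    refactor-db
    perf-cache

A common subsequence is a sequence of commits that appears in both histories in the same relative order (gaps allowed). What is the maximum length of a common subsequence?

Match perf-cache (main #2, dev #1); then refactor-db (main #4, dev #3); then refactor-db (main #6, dev #6); then perf-cache (main #7, dev #8); then perf-cache (main #9, dev #10); then add-tests (main #12, dev #12); then refactor-db (main #13, dev #13); then perf-cache (main #14, dev #14) — 8 commits in the same relative order in both. dp[14][14] = 8 confirms this is the maximum.

8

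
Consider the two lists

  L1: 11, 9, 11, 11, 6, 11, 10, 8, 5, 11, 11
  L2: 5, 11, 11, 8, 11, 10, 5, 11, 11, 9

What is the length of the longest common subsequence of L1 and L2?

7

One common subsequence of length 7: 11 at L1[1]=L2[2] → 11 at L1[3]=L2[3] → 11 at L1[6]=L2[5] → 10 at L1[7]=L2[6] → 5 at L1[9]=L2[7] → 11 at L1[10]=L2[8] → 11 at L1[11]=L2[9]. dp[11][10] = 7 confirms this is the maximum.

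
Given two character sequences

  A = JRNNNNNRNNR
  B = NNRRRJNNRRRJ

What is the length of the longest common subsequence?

Taking N (A #3, B #1), then N (A #4, B #2), then N (A #5, B #7), then N (A #6, B #8), then R (A #8, B #10), then R (A #11, B #11) gives a common subsequence of length 6. Since dp[11][12] = 6, nothing longer is possible.

6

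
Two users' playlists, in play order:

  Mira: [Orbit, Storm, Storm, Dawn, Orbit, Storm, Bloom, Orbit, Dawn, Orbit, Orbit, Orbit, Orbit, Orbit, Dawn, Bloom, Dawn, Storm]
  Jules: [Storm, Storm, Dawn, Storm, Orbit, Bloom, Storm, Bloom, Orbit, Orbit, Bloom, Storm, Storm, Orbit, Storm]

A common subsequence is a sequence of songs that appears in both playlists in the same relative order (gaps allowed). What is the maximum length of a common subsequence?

Pick Storm [2,1], then Storm [3,2], then Dawn [4,3], then Orbit [5,5], then Storm [6,7], then Bloom [7,8], then Orbit [8,9], then Orbit [10,10], then Orbit [14,14], then Storm [18,15]; all 10 songs appear in both, in order. dp[18][15] = 10 confirms this is the maximum.

10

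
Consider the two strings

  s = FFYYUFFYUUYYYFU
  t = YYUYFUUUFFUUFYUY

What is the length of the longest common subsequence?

9

Pick Y (s #3, t #2), then Y (s #4, t #4), then U (s #5, t #8), then F (s #6, t #9), then F (s #7, t #10), then U (s #9, t #11), then U (s #10, t #12), then Y (s #11, t #14), then Y (s #13, t #16); all 9 characters appear in both, in order. The LCS DP gives dp[15][16] = 9, so this is optimal.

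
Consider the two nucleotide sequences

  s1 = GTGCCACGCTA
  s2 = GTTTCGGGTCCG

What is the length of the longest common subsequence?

Match G (s1 #1, s2 #1) → T (s1 #2, s2 #4) → G (s1 #3, s2 #8) → C (s1 #5, s2 #10) → C (s1 #7, s2 #11) → G (s1 #8, s2 #12) — 6 bases in the same relative order in both. dp[11][12] = 6 confirms this is the maximum.

6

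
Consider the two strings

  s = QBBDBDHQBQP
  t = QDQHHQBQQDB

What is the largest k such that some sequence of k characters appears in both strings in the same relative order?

6

Pick Q (s #1, t #1), then D (s #4, t #2), then H (s #7, t #5), then Q (s #8, t #6), then B (s #9, t #7), then Q (s #10, t #9); all 6 characters appear in both, in order. Since dp[11][11] = 6, nothing longer is possible.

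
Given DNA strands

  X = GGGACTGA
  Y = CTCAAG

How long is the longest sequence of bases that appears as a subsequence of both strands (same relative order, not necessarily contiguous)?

3

Taking C (X #5, Y #1); then T (X #6, Y #2); then G (X #7, Y #6) gives a common subsequence of length 3. The LCS DP gives dp[8][6] = 3, so this is optimal.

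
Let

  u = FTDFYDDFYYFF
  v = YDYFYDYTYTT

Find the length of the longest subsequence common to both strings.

Taking D at u[3]=v[2]; then F at u[4]=v[4]; then Y at u[5]=v[5]; then D at u[7]=v[6]; then Y at u[9]=v[7]; then Y at u[10]=v[9] gives a common subsequence of length 6. Since dp[12][11] = 6, nothing longer is possible.

6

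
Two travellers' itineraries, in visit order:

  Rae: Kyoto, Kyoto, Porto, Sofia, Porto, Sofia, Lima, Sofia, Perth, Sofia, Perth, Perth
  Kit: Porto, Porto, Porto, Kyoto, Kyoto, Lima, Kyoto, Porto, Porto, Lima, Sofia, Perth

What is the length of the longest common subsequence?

7

Taking Kyoto at Rae[1]=Kit[5]; then Kyoto at Rae[2]=Kit[7]; then Porto at Rae[3]=Kit[8]; then Porto at Rae[5]=Kit[9]; then Lima at Rae[7]=Kit[10]; then Sofia at Rae[10]=Kit[11]; then Perth at Rae[12]=Kit[12] gives a common subsequence of length 7, and the DP table's final entry dp[12][12] is also 7, so no common subsequence is longer.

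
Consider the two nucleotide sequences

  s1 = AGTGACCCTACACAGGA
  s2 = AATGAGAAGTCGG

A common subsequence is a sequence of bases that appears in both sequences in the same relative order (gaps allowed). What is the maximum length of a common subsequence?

9

Match A at s1[1]=s2[2], then T at s1[3]=s2[3], then G at s1[4]=s2[4], then A at s1[5]=s2[5], then A at s1[10]=s2[7], then A at s1[12]=s2[8], then C at s1[13]=s2[11], then G at s1[15]=s2[12], then G at s1[16]=s2[13] — 9 bases in the same relative order in both. dp[17][13] = 9 confirms this is the maximum.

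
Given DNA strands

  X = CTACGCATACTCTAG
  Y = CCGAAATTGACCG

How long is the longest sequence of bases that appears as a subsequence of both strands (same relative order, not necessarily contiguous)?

Taking C at X[1]=Y[1], C at X[4]=Y[2], G at X[5]=Y[3], A at X[7]=Y[6], T at X[8]=Y[8], A at X[9]=Y[10], C at X[10]=Y[11], C at X[12]=Y[12], G at X[15]=Y[13] gives a common subsequence of length 9. The LCS DP gives dp[15][13] = 9, so this is optimal.

9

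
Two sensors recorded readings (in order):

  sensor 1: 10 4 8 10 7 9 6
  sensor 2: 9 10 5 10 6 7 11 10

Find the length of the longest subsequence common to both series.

Let dp[i][j] be the LCS length of the first i values of sensor 1 and the first j values of sensor 2. dp[i][j] = dp[i-1][j-1]+1 when the i-th and j-th values match, else max(dp[i-1][j], dp[i][j-1]).
    ·  9 10  5 10  6  7 11 10
 ·  0  0  0  0  0  0  0  0  0
10  0  0  1  1  1  1  1  1  1
 4  0  0  1  1  1  1  1  1  1
 8  0  0  1  1  1  1  1  1  1
10  0  0  1  1  2  2  2  2  2
 7  0  0  1  1  2  2  3  3  3
 9  0  1  1  1  2  2  3  3  3
 6  0  1  1  1  2  3  3  3  3
dp[7][8] = 3. One LCS (by backtracking along matches): 10, 10, 7.

3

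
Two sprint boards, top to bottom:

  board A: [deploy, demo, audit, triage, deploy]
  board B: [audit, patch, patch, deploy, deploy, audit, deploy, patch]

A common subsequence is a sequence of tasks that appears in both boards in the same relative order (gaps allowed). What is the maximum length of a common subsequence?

Match deploy at board A[1]=board B[5]; then audit at board A[3]=board B[6]; then deploy at board A[5]=board B[7] — 3 tasks in the same relative order in both. Since dp[5][8] = 3, nothing longer is possible.

3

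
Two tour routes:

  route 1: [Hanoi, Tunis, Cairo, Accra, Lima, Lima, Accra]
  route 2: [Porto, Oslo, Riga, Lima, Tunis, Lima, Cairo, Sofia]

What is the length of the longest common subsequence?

2

Pick Tunis at route 1[2]=route 2[5], Cairo at route 1[3]=route 2[7]; all 2 stops appear in both, in order, and the DP table's final entry dp[7][8] is also 2, so no common subsequence is longer.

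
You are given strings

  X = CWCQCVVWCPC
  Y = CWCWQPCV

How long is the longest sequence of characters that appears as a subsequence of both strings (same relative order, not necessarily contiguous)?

6

Pick C [1,1] → W [2,2] → C [3,3] → Q [4,5] → C [5,7] → V [7,8]; all 6 characters appear in both, in order. Since dp[11][8] = 6, nothing longer is possible.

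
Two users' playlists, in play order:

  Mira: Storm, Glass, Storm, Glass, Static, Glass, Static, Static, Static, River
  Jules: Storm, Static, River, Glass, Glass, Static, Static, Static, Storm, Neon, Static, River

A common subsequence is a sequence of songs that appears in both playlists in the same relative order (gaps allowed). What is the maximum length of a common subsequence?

Pick Storm at Mira[1]=Jules[1], Glass at Mira[2]=Jules[4], Glass at Mira[4]=Jules[5], Static at Mira[5]=Jules[6], Static at Mira[7]=Jules[7], Static at Mira[8]=Jules[8], Static at Mira[9]=Jules[11], River at Mira[10]=Jules[12]; all 8 songs appear in both, in order, and the DP table's final entry dp[10][12] is also 8, so no common subsequence is longer.

8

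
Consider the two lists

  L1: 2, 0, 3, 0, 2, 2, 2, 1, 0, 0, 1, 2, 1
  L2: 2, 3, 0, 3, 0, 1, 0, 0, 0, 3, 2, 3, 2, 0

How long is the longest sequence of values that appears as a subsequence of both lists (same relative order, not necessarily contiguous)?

Pick 2 [1,1], 0 [2,3], 3 [3,4], 0 [4,5], 1 [8,6], 0 [9,8], 0 [10,9], 2 [12,13]; all 8 values appear in both, in order. dp[13][14] = 8 confirms this is the maximum.

8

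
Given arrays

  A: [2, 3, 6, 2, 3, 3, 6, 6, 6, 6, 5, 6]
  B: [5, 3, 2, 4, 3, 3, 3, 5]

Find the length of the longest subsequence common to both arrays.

5

Pick 2 (A #1, B #3), then 3 (A #2, B #5), then 3 (A #5, B #6), then 3 (A #6, B #7), then 5 (A #11, B #8); all 5 values appear in both, in order, and the DP table's final entry dp[12][8] is also 5, so no common subsequence is longer.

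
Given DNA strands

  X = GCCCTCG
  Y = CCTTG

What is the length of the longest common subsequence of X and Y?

4

Taking C at X[2]=Y[1] → C at X[3]=Y[2] → T at X[5]=Y[4] → G at X[7]=Y[5] gives a common subsequence of length 4. The LCS DP gives dp[7][5] = 4, so this is optimal.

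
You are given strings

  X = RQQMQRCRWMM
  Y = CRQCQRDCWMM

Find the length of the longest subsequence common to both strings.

8

Pick R at X[1]=Y[2], Q at X[2]=Y[3], Q at X[5]=Y[5], R at X[6]=Y[6], C at X[7]=Y[8], W at X[9]=Y[9], M at X[10]=Y[10], M at X[11]=Y[11]; all 8 characters appear in both, in order. The LCS DP gives dp[11][11] = 8, so this is optimal.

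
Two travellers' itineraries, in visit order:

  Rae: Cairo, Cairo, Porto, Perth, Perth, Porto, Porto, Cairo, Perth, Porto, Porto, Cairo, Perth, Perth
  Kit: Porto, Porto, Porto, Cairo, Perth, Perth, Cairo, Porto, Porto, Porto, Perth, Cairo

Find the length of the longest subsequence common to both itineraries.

Match Porto (Rae #3, Kit #1); then Porto (Rae #6, Kit #2); then Porto (Rae #7, Kit #3); then Cairo (Rae #8, Kit #4); then Perth (Rae #9, Kit #6); then Porto (Rae #10, Kit #9); then Porto (Rae #11, Kit #10); then Cairo (Rae #12, Kit #12) — 8 stops in the same relative order in both, and the DP table's final entry dp[14][12] is also 8, so no common subsequence is longer.

8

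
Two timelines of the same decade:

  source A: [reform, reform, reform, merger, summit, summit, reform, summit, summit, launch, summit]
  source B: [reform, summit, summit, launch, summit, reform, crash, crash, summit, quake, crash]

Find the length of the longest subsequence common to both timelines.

Pick reform (source A #1, source B #1) → summit (source A #5, source B #3) → summit (source A #6, source B #5) → reform (source A #7, source B #6) → summit (source A #8, source B #9); all 5 events appear in both, in order, and the DP table's final entry dp[11][11] is also 5, so no common subsequence is longer.

5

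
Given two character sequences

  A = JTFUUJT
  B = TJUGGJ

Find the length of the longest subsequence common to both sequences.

Taking J [1,2] → U [4,3] → J [6,6] gives a common subsequence of length 3. dp[7][6] = 3 confirms this is the maximum.

3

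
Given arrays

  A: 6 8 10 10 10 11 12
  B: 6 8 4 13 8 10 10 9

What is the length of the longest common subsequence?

4

Pick 6 (A #1, B #1), 8 (A #2, B #5), 10 (A #3, B #6), 10 (A #4, B #7); all 4 values appear in both, in order. Since dp[7][8] = 4, nothing longer is possible.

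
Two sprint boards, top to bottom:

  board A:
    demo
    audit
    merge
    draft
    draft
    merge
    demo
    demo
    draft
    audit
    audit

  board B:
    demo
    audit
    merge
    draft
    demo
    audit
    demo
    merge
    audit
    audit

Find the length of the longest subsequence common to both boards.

8

Taking demo at board A[1]=board B[1] → audit at board A[2]=board B[2] → merge at board A[3]=board B[3] → draft at board A[5]=board B[4] → demo at board A[7]=board B[5] → demo at board A[8]=board B[7] → audit at board A[10]=board B[9] → audit at board A[11]=board B[10] gives a common subsequence of length 8. Since dp[11][10] = 8, nothing longer is possible.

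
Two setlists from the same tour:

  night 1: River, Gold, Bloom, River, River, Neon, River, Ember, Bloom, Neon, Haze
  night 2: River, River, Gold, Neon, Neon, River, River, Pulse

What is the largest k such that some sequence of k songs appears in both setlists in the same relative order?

One common subsequence of length 4: River (night 1 #1, night 2 #2); then Gold (night 1 #2, night 2 #3); then River (night 1 #4, night 2 #6); then River (night 1 #5, night 2 #7). Since dp[11][8] = 4, nothing longer is possible.

4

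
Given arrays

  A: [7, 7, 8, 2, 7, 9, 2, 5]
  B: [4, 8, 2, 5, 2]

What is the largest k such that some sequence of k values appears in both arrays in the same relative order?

3

Let dp[i][j] be the LCS length of the first i values of A and the first j values of B. dp[i][j] = dp[i-1][j-1]+1 when the i-th and j-th values match, else max(dp[i-1][j], dp[i][j-1]).
    ·  4  8  2  5  2
 ·  0  0  0  0  0  0
 7  0  0  0  0  0  0
 7  0  0  0  0  0  0
 8  0  0  1  1  1  1
 2  0  0  1  2  2  2
 7  0  0  1  2  2  2
 9  0  0  1  2  2  2
 2  0  0  1  2  2  3
 5  0  0  1  2  3  3
dp[8][5] = 3. One LCS (by backtracking along matches): 8, 2, 2.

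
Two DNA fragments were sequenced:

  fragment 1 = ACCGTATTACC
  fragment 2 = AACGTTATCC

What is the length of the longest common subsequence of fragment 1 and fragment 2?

8

Taking A [1,2]; then C [3,3]; then G [4,4]; then T [5,6]; then A [6,7]; then T [8,8]; then C [10,9]; then C [11,10] gives a common subsequence of length 8. Since dp[11][10] = 8, nothing longer is possible.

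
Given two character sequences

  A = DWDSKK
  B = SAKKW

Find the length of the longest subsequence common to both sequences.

3

One common subsequence of length 3: S at A[4]=B[1], K at A[5]=B[3], K at A[6]=B[4]. dp[6][5] = 3 confirms this is the maximum.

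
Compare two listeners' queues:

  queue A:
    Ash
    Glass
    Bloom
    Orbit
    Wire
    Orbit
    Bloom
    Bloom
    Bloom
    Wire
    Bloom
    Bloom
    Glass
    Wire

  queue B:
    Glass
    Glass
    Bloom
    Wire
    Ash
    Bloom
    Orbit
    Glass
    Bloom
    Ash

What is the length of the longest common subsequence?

5

Match Glass (queue A #2, queue B #2); then Bloom (queue A #3, queue B #3); then Wire (queue A #5, queue B #4); then Orbit (queue A #6, queue B #7); then Bloom (queue A #7, queue B #9) — 5 songs in the same relative order in both, and the DP table's final entry dp[14][10] is also 5, so no common subsequence is longer.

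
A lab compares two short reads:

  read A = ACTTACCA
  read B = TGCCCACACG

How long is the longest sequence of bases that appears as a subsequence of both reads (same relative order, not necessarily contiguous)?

4

Pick A (read A #1, read B #6), then C (read A #2, read B #7), then A (read A #5, read B #8), then C (read A #6, read B #9); all 4 bases appear in both, in order, and the DP table's final entry dp[8][10] is also 4, so no common subsequence is longer.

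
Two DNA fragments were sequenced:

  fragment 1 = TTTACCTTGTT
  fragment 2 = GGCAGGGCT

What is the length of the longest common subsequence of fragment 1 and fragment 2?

Pick A at fragment 1[4]=fragment 2[4], C at fragment 1[6]=fragment 2[8], T at fragment 1[11]=fragment 2[9]; all 3 bases appear in both, in order. The LCS DP gives dp[11][9] = 3, so this is optimal.

3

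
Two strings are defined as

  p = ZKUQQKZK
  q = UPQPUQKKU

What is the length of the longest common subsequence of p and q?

5

Match U [3,1] → Q [4,3] → Q [5,6] → K [6,7] → K [8,8] — 5 characters in the same relative order in both. Since dp[8][9] = 5, nothing longer is possible.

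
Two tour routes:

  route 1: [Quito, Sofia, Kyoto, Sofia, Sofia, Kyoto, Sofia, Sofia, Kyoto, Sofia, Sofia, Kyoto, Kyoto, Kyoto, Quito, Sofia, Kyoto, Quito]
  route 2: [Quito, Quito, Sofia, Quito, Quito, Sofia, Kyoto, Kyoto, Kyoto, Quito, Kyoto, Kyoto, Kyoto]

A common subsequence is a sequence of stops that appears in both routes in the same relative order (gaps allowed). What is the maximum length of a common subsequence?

One common subsequence of length 9: Quito [1,2], Sofia [2,3], Sofia [5,6], Kyoto [6,7], Kyoto [9,8], Kyoto [12,9], Kyoto [13,11], Kyoto [14,12], Kyoto [17,13]. Since dp[18][13] = 9, nothing longer is possible.

9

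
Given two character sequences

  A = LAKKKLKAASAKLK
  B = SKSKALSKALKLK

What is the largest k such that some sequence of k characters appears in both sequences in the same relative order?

Pick K at A[3]=B[2], then K at A[4]=B[4], then L at A[6]=B[6], then K at A[7]=B[8], then A at A[8]=B[9], then K at A[12]=B[11], then L at A[13]=B[12], then K at A[14]=B[13]; all 8 characters appear in both, in order. dp[14][13] = 8 confirms this is the maximum.

8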